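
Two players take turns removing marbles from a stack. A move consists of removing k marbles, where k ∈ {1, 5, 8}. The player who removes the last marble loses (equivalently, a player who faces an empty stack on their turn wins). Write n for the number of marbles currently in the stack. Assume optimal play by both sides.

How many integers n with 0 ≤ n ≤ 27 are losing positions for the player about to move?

Use the standard recursion: the mover wins at a terminal position; elsewhere, the mover wins exactly when some move hands the opponent an L position.
n=0: no move; the opponent has just taken the last marble and therefore loses → W
n=1: →0(W) only, which is W, so L
n=2: →1(L), so W
n=3: →2(W) only, which is W, so L
n=4: →3(L), so W
n=5: →4(W), 0(W) — all W, so L
n=6: →5(L), so W
n=7: →6(W), 2(W) — all W, so L
n=8: →7(L), so W
n=9: →1(L), so W
n=10: →5(L), so W
n=11: →3(L), so W
n=12: →7(L), so W
n=13: →5(L), so W
n=14: →13(W), 9(W), 6(W) — all W, so L
n=15: →14(L), so W
n=16: →15(W), 11(W), 8(W) — all W, so L
n=17: →16(L), so W
n=18: →17(W), 13(W), 10(W) — all W, so L
n=19: →18(L), so W
n=20: →19(W), 15(W), 12(W) — all W, so L
n=21: →20(L), so W
n=22: →14(L), so W
n=23: →18(L), so W
n=24: →16(L), so W
n=25: →20(L), so W
n=26: →18(L), so W
n=27: →26(W), 22(W), 19(W) — all W, so L
L entries with 0 ≤ n ≤ 27: n = 1, 3, 5, 7, 14, 16, 18, 20, 27; that makes 9.

9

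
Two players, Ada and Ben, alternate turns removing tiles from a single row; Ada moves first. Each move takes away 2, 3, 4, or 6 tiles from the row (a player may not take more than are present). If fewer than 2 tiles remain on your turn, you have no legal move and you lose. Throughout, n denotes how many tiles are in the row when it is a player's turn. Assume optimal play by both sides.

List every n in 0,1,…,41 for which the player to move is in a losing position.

0, 1, 8, 9, 16, 17, 24, 25, 32, 33, 40, 41

Compute win/loss labels from the base case upward. A position with no move is L. Any other position is W if it can reach an L in one move, else L.
n=0: no move → L
n=1: no move → L
n=2: can move to 0, which is L ⇒ W
n=3: can move to 1, which is L ⇒ W
n=4: can move to 1, which is L ⇒ W
n=5: can move to 1, which is L ⇒ W
n=6: can move to 0, which is L ⇒ W
n=7: can move to 1, which is L ⇒ W
n=8: moves to 6(W), 5(W), 4(W), 2(W); every one is W ⇒ L
n=9: moves to 7(W), 6(W), 5(W), 3(W); every one is W ⇒ L
n=10: can move to 8, which is L ⇒ W
n=11: can move to 9, which is L ⇒ W
n=12: can move to 9, which is L ⇒ W
n=13: can move to 9, which is L ⇒ W
n=14: can move to 8, which is L ⇒ W
n=15: can move to 9, which is L ⇒ W
n=16: moves to 14(W), 13(W), 12(W), 10(W); every one is W ⇒ L
n=17: moves to 15(W), 14(W), 13(W), 11(W); every one is W ⇒ L
n=18: can move to 16, which is L ⇒ W
n=19: can move to 17, which is L ⇒ W
n=20: can move to 17, which is L ⇒ W
n=21: can move to 17, which is L ⇒ W
n=22: can move to 16, which is L ⇒ W
n=23: can move to 17, which is L ⇒ W
n=24: moves to 22(W), 21(W), 20(W), 18(W); every one is W ⇒ L
n=25: moves to 23(W), 22(W), 21(W), 19(W); every one is W ⇒ L
n=26: can move to 24, which is L ⇒ W
n=27: can move to 25, which is L ⇒ W
n=28: can move to 25, which is L ⇒ W
n=29: can move to 25, which is L ⇒ W
n=30: can move to 24, which is L ⇒ W
n=31: can move to 25, which is L ⇒ W
n=32: moves to 30(W), 29(W), 28(W), 26(W); every one is W ⇒ L
n=33: moves to 31(W), 30(W), 29(W), 27(W); every one is W ⇒ L
n=34: can move to 32, which is L ⇒ W
n=35: can move to 33, which is L ⇒ W
n=36: can move to 33, which is L ⇒ W
n=37: can move to 33, which is L ⇒ W
n=38: can move to 32, which is L ⇒ W
n=39: can move to 33, which is L ⇒ W
n=40: moves to 38(W), 37(W), 36(W), 34(W); every one is W ⇒ L
n=41: moves to 39(W), 38(W), 37(W), 35(W); every one is W ⇒ L
The losing starting values of n are exactly the entries labelled L in this table (12 of them).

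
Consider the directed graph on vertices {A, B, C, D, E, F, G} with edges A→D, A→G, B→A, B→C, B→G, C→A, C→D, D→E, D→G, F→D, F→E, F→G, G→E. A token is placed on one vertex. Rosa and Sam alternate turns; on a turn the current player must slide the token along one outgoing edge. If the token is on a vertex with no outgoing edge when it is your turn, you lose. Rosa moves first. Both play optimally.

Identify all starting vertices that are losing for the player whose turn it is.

A, E

Work bottom-up. With no move the player to move loses. Otherwise the position is W if at least one move leads to an L position for the opponent, and L if every move leads to a W.
Every edge goes from a vertex to one that appears earlier in the order E, G, D, F, A, C, B, so processing vertices in that order labels each vertex after all of its successors.
E: no outgoing edge → L
G: →E(L), so W
D: →E(L), so W
F: →E(L), so W
A: →D(W), G(W) — all W, so L
C: →A(L), so W
B: →A(L), so W
Reading off the rows marked L gives the requested list; there are 2 such vertices.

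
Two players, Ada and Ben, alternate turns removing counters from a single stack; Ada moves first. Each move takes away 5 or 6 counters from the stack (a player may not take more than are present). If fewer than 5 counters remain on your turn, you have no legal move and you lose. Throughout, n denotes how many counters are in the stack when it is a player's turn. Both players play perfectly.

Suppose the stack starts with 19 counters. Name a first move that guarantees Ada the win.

Compute win/loss labels from the base case upward. A position with no move is L. Any other position is W if it can reach an L in one move, else L.
n=0: no move → L
n=1: no move → L
n=2: no move → L
n=3: no move → L
n=4: no move → L
n=5: →0(L), so W
n=6: →1(L), so W
n=7: →2(L), so W
n=8: →3(L), so W
n=9: →4(L), so W
n=10: →4(L), so W
n=11: →6(W), 5(W) — all W, so L
n=12: →7(W), 6(W) — all W, so L
n=13: →8(W), 7(W) — all W, so L
n=14: →9(W), 8(W) — all W, so L
n=15: →10(W), 9(W) — all W, so L
n=16: →11(L), so W
n=17: →12(L), so W
n=18: →13(L), so W
n=19: →14(L), so W
From 19, the L positions reachable in one move are: 14, 13. Any move reaching one of these is winning.

Remove 5, leaving 14.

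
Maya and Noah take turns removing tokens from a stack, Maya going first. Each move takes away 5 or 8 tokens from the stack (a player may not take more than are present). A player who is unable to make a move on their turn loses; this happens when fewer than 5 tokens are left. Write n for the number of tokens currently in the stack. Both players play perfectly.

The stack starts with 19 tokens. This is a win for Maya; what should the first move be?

Remove 5, leaving 14.

Build the W/L table. Terminal = L. A non-terminal position is W if it has a move to some L; otherwise it is L.
n=0: no move → L
n=1: no move → L
n=2: no move → L
n=3: no move → L
n=4: no move → L
n=5: →0(L), so W
n=6: →1(L), so W
n=7: →2(L), so W
n=8: →3(L), so W
n=9: →4(L), so W
n=10: →2(L), so W
n=11: →3(L), so W
n=12: →4(L), so W
n=13: →8(W), 5(W) — all W, so L
n=14: →9(W), 6(W) — all W, so L
n=15: →10(W), 7(W) — all W, so L
n=16: →11(W), 8(W) — all W, so L
n=17: →12(W), 9(W) — all W, so L
n=18: →13(L), so W
n=19: →14(L), so W
From 19, the L positions reachable in one move are: 14.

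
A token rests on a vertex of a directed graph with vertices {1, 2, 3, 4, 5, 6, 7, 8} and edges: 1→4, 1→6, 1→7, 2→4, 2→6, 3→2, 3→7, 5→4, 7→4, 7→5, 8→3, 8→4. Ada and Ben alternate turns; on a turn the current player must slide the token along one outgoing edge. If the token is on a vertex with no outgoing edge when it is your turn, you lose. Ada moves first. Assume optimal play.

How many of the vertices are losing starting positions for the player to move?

Positions with no move are L. A position that does have a move is losing for the player to move precisely when every available move leads to a winning position for the opponent. Fill in the labels:
Every edge goes from a vertex to one that appears earlier in the order 4, 6, 5, 7, 2, 3, 8, 1, so processing vertices in that order labels each vertex after all of its successors.
4: no outgoing edge → L
6: no outgoing edge → L
5: →4(L), so W
7: →4(L), so W
2: →6(L), so W
3: →2(W), 7(W) — all W, so L
8: →3(L), so W
1: →6(L), so W
The L vertices are 3, 4, 6; that is 3 in all.

3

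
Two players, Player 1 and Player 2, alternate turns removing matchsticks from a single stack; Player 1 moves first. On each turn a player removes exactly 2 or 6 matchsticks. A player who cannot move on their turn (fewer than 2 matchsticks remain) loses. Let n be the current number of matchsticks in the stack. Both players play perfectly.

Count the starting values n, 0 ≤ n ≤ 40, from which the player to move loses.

Use the standard recursion: the mover loses at a terminal position; elsewhere, the mover wins exactly when some move hands the opponent an L position.
n=0: no move → L
n=1: no move → L
n=2: W (go to 0, an L position)
n=3: W (go to 1, an L position)
n=4: L (sole option 2(W) is W)
n=5: L (sole option 3(W) is W)
n=6: W (go to 4, an L position)
n=7: W (go to 5, an L position)
n=8: L (options 6(W), 2(W) are all W)
n=9: L (options 7(W), 3(W) are all W)
n=10: W (go to 8, an L position)
n=11: W (go to 9, an L position)
n=12: L (options 10(W), 6(W) are all W)
n=13: L (options 11(W), 7(W) are all W)
n=14: W (go to 12, an L position)
n=15: W (go to 13, an L position)
n=16: L (options 14(W), 10(W) are all W)
n=17: L (options 15(W), 11(W) are all W)
n=18: W (go to 16, an L position)
n=19: W (go to 17, an L position)
n=20: L (options 18(W), 14(W) are all W)
n=21: L (options 19(W), 15(W) are all W)
n=22: W (go to 20, an L position)
n=23: W (go to 21, an L position)
n=24: L (options 22(W), 18(W) are all W)
n=25: L (options 23(W), 19(W) are all W)
n=26: W (go to 24, an L position)
n=27: W (go to 25, an L position)
n=28: L (options 26(W), 22(W) are all W)
n=29: L (options 27(W), 23(W) are all W)
n=30: W (go to 28, an L position)
n=31: W (go to 29, an L position)
n=32: L (options 30(W), 26(W) are all W)
n=33: L (options 31(W), 27(W) are all W)
n=34: W (go to 32, an L position)
n=35: W (go to 33, an L position)
n=36: L (options 34(W), 30(W) are all W)
n=37: L (options 35(W), 31(W) are all W)
n=38: W (go to 36, an L position)
n=39: W (go to 37, an L position)
n=40: L (options 38(W), 34(W) are all W)
L entries with 0 ≤ n ≤ 40: n = 0, 1, 4, 5, 8, 9, 12, 13, 16, 17, 20, 21, 24, 25, 28, 29, 32, 33, 36, 37, 40; that makes 21.

21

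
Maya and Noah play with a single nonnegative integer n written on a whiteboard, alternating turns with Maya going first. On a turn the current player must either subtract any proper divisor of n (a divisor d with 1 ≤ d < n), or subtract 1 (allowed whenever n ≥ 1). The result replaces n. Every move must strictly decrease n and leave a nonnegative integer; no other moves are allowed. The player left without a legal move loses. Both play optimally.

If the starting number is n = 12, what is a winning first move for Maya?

Use the standard recursion: the mover loses at a terminal position; elsewhere, the mover wins exactly when some move hands the opponent an L position.
n=0: no move → L
n=1: →0(L), so W
n=2: →1(W) only, which is W, so L
n=3: →2(L), so W
n=4: →2(L), so W
n=5: →4(W) only, which is W, so L
n=6: →5(L), so W
n=7: →6(W) only, which is W, so L
n=8: →7(L), so W
n=9: →6(W), 8(W) — all W, so L
n=10: →5(L), so W
n=11: →10(W) only, which is W, so L
n=12: →9(L), so W
From 12, the L positions reachable in one move are: 9, 11. Any move reaching one of these is winning.

Move to 9.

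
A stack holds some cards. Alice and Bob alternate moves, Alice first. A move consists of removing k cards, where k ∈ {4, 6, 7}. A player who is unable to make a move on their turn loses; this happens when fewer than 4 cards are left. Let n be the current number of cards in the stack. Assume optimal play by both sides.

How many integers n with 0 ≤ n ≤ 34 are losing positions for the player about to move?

14

Work bottom-up. With no move the player to move loses. Otherwise the position is W if at least one move leads to an L position for the opponent, and L if every move leads to a W.
n=0: no move → L
n=1: no move → L
n=2: no move → L
n=3: no move → L
n=4: W (go to 0, an L position)
n=5: W (go to 1, an L position)
n=6: W (go to 2, an L position)
n=7: W (go to 3, an L position)
n=8: W (go to 2, an L position)
n=9: W (go to 3, an L position)
n=10: W (go to 3, an L position)
n=11: L (options 7(W), 5(W), 4(W) are all W)
n=12: L (options 8(W), 6(W), 5(W) are all W)
n=13: L (options 9(W), 7(W), 6(W) are all W)
n=14: L (options 10(W), 8(W), 7(W) are all W)
n=15: W (go to 11, an L position)
n=16: W (go to 12, an L position)
n=17: W (go to 13, an L position)
n=18: W (go to 14, an L position)
n=19: W (go to 13, an L position)
n=20: W (go to 14, an L position)
n=21: W (go to 14, an L position)
n=22: L (options 18(W), 16(W), 15(W) are all W)
n=23: L (options 19(W), 17(W), 16(W) are all W)
n=24: L (options 20(W), 18(W), 17(W) are all W)
n=25: L (options 21(W), 19(W), 18(W) are all W)
n=26: W (go to 22, an L position)
n=27: W (go to 23, an L position)
n=28: W (go to 24, an L position)
n=29: W (go to 25, an L position)
n=30: W (go to 24, an L position)
n=31: W (go to 25, an L position)
n=32: W (go to 25, an L position)
n=33: L (options 29(W), 27(W), 26(W) are all W)
n=34: L (options 30(W), 28(W), 27(W) are all W)
L entries with 0 ≤ n ≤ 34: n = 0, 1, 2, 3, 11, 12, 13, 14, 22, 23, 24, 25, 33, 34; that makes 14.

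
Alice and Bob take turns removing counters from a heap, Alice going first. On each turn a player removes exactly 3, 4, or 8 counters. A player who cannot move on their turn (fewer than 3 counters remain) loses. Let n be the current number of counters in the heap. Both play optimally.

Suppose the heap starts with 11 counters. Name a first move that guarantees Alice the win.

Remove 4, leaving 7.

Positions with no move are L. A position that does have a move is losing for the player to move precisely when every available move leads to a winning position for the opponent. Fill in the labels:
n=0: no move → L
n=1: no move → L
n=2: no move → L
n=3: reaches L-position 0 → W
n=4: reaches L-position 1 → W
n=5: reaches L-position 2 → W
n=6: reaches L-position 2 → W
n=7: only reaches 4(W), 3(W), all W → L
n=8: reaches L-position 0 → W
n=9: reaches L-position 1 → W
n=10: reaches L-position 7 → W
n=11: reaches L-position 7 → W
From 11, the L positions reachable in one move are: 7.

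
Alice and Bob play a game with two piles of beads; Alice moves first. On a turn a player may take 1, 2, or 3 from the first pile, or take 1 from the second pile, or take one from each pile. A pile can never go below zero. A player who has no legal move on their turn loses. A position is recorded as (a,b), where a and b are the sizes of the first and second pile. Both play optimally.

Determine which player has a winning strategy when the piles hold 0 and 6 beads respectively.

Use the standard recursion: the mover loses at a terminal position; elsewhere, the mover wins exactly when some move hands the opponent an L position.
No move ever increases a pile, so every position that can arise here has a ≤ 0 and b ≤ 6; it is enough to label the cells with 0 ≤ a ≤ 0 and 0 ≤ b ≤ 6.
Every move lowers a or b (never raises either), so fill the grid row by row in increasing a, and left to right within a row: each cell's successors are then already labelled.
      b=0  b=1  b=2  b=3  b=4  b=5  b=6
a=0:    L    W    L    W    L    W    L
Cells with no legal move (terminal, hence L): (0,0).
The remaining L cells, each justified by listing all of its moves:
(0,2): the only move is to (0,1)(W), a W ⇒ L
(0,4): the only move is to (0,3)(W), a W ⇒ L
(0,6): the only move is to (0,5)(W), a W ⇒ L
Every other cell has at least one move into one of the L cells above, so it is W.
Every move from (0,6) reaches a W position, so the mover loses.

Bob wins.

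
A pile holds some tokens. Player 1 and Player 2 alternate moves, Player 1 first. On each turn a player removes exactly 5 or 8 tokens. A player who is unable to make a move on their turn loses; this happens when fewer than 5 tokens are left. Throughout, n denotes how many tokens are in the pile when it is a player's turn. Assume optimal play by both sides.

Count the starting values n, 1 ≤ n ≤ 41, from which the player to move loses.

Positions with no move are L. A position that does have a move is losing for the player to move precisely when every available move leads to a winning position for the opponent. Fill in the labels:
n=0: no move → L
n=1: no move → L
n=2: no move → L
n=3: no move → L
n=4: no move → L
n=5: reaches L-position 0 → W
n=6: reaches L-position 1 → W
n=7: reaches L-position 2 → W
n=8: reaches L-position 3 → W
n=9: reaches L-position 4 → W
n=10: reaches L-position 2 → W
n=11: reaches L-position 3 → W
n=12: reaches L-position 4 → W
n=13: only reaches 8(W), 5(W), all W → L
n=14: only reaches 9(W), 6(W), all W → L
n=15: only reaches 10(W), 7(W), all W → L
n=16: only reaches 11(W), 8(W), all W → L
n=17: only reaches 12(W), 9(W), all W → L
n=18: reaches L-position 13 → W
n=19: reaches L-position 14 → W
n=20: reaches L-position 15 → W
n=21: reaches L-position 16 → W
n=22: reaches L-position 17 → W
n=23: reaches L-position 15 → W
n=24: reaches L-position 16 → W
n=25: reaches L-position 17 → W
n=26: only reaches 21(W), 18(W), all W → L
n=27: only reaches 22(W), 19(W), all W → L
n=28: only reaches 23(W), 20(W), all W → L
n=29: only reaches 24(W), 21(W), all W → L
n=30: only reaches 25(W), 22(W), all W → L
n=31: reaches L-position 26 → W
n=32: reaches L-position 27 → W
n=33: reaches L-position 28 → W
n=34: reaches L-position 29 → W
n=35: reaches L-position 30 → W
n=36: reaches L-position 28 → W
n=37: reaches L-position 29 → W
n=38: reaches L-position 30 → W
n=39: only reaches 34(W), 31(W), all W → L
n=40: only reaches 35(W), 32(W), all W → L
n=41: only reaches 36(W), 33(W), all W → L
L entries with 1 ≤ n ≤ 41 (n=0 is outside the asked range and is not counted): n = 1, 2, 3, 4, 13, 14, 15, 16, 17, 26, 27, 28, 29, 30, 39, 40, 41; that makes 17.

17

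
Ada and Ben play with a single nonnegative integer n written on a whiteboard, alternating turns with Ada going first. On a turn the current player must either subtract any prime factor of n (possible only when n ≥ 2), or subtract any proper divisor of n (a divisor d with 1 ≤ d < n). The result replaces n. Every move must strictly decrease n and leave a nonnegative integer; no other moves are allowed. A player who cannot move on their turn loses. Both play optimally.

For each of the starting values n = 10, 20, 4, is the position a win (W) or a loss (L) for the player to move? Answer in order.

10: W, 20: L, 4: L

Compute win/loss labels from the base case upward. A position with no move is L. Any other position is W if it can reach an L in one move, else L.
n=0: no move → L
n=1: no move → L
n=2: W (go to 0, an L position)
n=3: W (go to 0, an L position)
n=4: L (options 2(W), 3(W) are all W)
n=5: W (go to 0, an L position)
n=6: W (go to 4, an L position)
n=7: W (go to 0, an L position)
n=8: W (go to 4, an L position)
n=9: L (options 6(W), 8(W) are all W)
n=10: W (go to 9, an L position)
n=11: W (go to 0, an L position)
n=12: W (go to 9, an L position)
n=13: W (go to 0, an L position)
n=14: L (options 7(W), 12(W), 13(W) are all W)
n=15: W (go to 14, an L position)
n=16: W (go to 14, an L position)
n=17: W (go to 0, an L position)
n=18: W (go to 9, an L position)
n=19: W (go to 0, an L position)
n=20: L (options 10(W), 15(W), 16(W), 18(W), 19(W) are all W)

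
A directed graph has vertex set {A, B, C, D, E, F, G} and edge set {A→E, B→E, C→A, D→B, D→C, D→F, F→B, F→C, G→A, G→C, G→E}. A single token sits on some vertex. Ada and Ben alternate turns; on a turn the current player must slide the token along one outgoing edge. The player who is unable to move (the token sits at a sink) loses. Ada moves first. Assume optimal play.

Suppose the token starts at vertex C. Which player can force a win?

Ben wins.

Label each position W (a win for the player to move) or L (a loss). A position with no legal move is L; any other position is W exactly when some move reaches an L, and L when every move reaches a W.
Every edge goes from a vertex to one that appears earlier in the order E, B, A, C, G, F, D, so processing vertices in that order labels each vertex after all of its successors.
E: no outgoing edge → L
B: →E(L), so W
A: →E(L), so W
C: →A(W) only, which is W, so L
G: →C(L), so W
F: →C(L), so W
D: →C(L), so W
Every move from C reaches a W position, so the mover loses.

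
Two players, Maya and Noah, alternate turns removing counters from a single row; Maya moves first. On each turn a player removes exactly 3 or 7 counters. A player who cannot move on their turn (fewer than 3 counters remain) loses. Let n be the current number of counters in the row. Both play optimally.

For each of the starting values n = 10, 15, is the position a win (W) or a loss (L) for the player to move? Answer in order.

10: L, 15: W

Classify positions by backward induction: terminal positions (no move available) are L. From any other position, the mover wins iff some move reaches an L.
n=0: no move → L
n=1: no move → L
n=2: no move → L
n=3: W (go to 0, an L position)
n=4: W (go to 1, an L position)
n=5: W (go to 2, an L position)
n=6: L (sole option 3(W) is W)
n=7: W (go to 0, an L position)
n=8: W (go to 1, an L position)
n=9: W (go to 6, an L position)
n=10: L (options 7(W), 3(W) are all W)
n=11: L (options 8(W), 4(W) are all W)
n=12: L (options 9(W), 5(W) are all W)
n=13: W (go to 10, an L position)
n=14: W (go to 11, an L position)
n=15: W (go to 12, an L position)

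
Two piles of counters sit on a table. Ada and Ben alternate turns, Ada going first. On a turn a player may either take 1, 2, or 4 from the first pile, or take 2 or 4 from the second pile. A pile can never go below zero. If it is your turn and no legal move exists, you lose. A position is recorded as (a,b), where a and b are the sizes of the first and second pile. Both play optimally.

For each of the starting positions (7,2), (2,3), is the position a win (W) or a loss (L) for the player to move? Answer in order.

(7,2): L, (2,3): W

Label each position W (a win for the player to move) or L (a loss). A position with no legal move is L; any other position is W exactly when some move reaches an L, and L when every move reaches a W.
No move ever increases a pile, so every position that can arise here has a ≤ 7 and b ≤ 3; it is enough to label the cells with 0 ≤ a ≤ 7 and 0 ≤ b ≤ 3.
Every move lowers a or b (never raises either), so fill the grid row by row in increasing a, and left to right within a row: each cell's successors are then already labelled.
      b=0  b=1  b=2  b=3
a=0:    L    L    W    W
a=1:    W    W    L    L
a=2:    W    W    W    W
a=3:    L    L    W    W
a=4:    W    W    L    L
a=5:    W    W    W    W
a=6:    L    L    W    W
a=7:    W    W    L    L
Cells with no legal move (terminal, hence L): (0,0), (0,1).
The remaining L cells, each justified by listing all of its moves:
(1,2): L (options (0,2)(W), (1,0)(W) are all W)
(1,3): L (options (0,3)(W), (1,1)(W) are all W)
(3,0): L (options (2,0)(W), (1,0)(W) are all W)
(3,1): L (options (2,1)(W), (1,1)(W) are all W)
(4,2): L (options (3,2)(W), (2,2)(W), (0,2)(W), (4,0)(W) are all W)
(4,3): L (options (3,3)(W), (2,3)(W), (0,3)(W), (4,1)(W) are all W)
(6,0): L (options (5,0)(W), (4,0)(W), (2,0)(W) are all W)
(6,1): L (options (5,1)(W), (4,1)(W), (2,1)(W) are all W)
(7,2): L (options (6,2)(W), (5,2)(W), (3,2)(W), (7,0)(W) are all W)
(7,3): L (options (6,3)(W), (5,3)(W), (3,3)(W), (7,1)(W) are all W)
Every other cell has at least one move into one of the L cells above, so it is W.
(7,2): one of the L cells justified above, so L
(2,3): the move to (1,3) reaches an L cell, so W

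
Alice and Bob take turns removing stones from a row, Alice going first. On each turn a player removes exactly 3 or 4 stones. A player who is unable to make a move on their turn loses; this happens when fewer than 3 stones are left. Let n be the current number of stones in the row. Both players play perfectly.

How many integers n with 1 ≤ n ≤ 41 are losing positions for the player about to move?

17

Compute win/loss labels from the base case upward. A position with no move is L. Any other position is W if it can reach an L in one move, else L.
n=0: no move → L
n=1: no move → L
n=2: no move → L
n=3: →0(L), so W
n=4: →1(L), so W
n=5: →2(L), so W
n=6: →2(L), so W
n=7: →4(W), 3(W) — all W, so L
n=8: →5(W), 4(W) — all W, so L
n=9: →6(W), 5(W) — all W, so L
n=10: →7(L), so W
n=11: →8(L), so W
n=12: →9(L), so W
n=13: →9(L), so W
n=14: →11(W), 10(W) — all W, so L
n=15: →12(W), 11(W) — all W, so L
n=16: →13(W), 12(W) — all W, so L
n=17: →14(L), so W
n=18: →15(L), so W
n=19: →16(L), so W
n=20: →16(L), so W
n=21: →18(W), 17(W) — all W, so L
n=22: →19(W), 18(W) — all W, so L
n=23: →20(W), 19(W) — all W, so L
n=24: →21(L), so W
n=25: →22(L), so W
n=26: →23(L), so W
n=27: →23(L), so W
n=28: →25(W), 24(W) — all W, so L
n=29: →26(W), 25(W) — all W, so L
n=30: →27(W), 26(W) — all W, so L
n=31: →28(L), so W
n=32: →29(L), so W
n=33: →30(L), so W
n=34: →30(L), so W
n=35: →32(W), 31(W) — all W, so L
n=36: →33(W), 32(W) — all W, so L
n=37: →34(W), 33(W) — all W, so L
n=38: →35(L), so W
n=39: →36(L), so W
n=40: →37(L), so W
n=41: →37(L), so W
L entries with 1 ≤ n ≤ 41 (n=0 is outside the asked range and is not counted): n = 1, 2, 7, 8, 9, 14, 15, 16, 21, 22, 23, 28, 29, 30, 35, 36, 37; that makes 17.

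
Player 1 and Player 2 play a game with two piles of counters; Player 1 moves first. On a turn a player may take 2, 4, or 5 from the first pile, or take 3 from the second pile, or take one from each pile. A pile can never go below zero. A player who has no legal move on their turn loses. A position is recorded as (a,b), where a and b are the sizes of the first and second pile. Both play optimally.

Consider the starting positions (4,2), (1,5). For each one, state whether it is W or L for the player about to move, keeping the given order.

(4,2): W, (1,5): L

Build the W/L table. Terminal = L. A non-terminal position is W if it has a move to some L; otherwise it is L.
No move ever increases a pile, so every position that can arise here has a ≤ 4 and b ≤ 5; it is enough to label the cells with 0 ≤ a ≤ 4 and 0 ≤ b ≤ 5.
Every move lowers a or b (never raises either), so fill the grid row by row in increasing a, and left to right within a row: each cell's successors are then already labelled.
      b=0  b=1  b=2  b=3  b=4  b=5
a=0:    L    L    L    W    W    W
a=1:    L    W    W    W    L    L
a=2:    W    W    W    L    L    W
a=3:    W    L    L    L    W    W
a=4:    W    W    W    W    W    L
Cells with no legal move (terminal, hence L): (0,0), (0,1), (0,2), (1,0).
The remaining L cells, each justified by listing all of its moves:
(1,4): L (options (1,1)(W), (0,3)(W) are all W)
(1,5): L (options (1,2)(W), (0,4)(W) are all W)
(2,3): L (options (0,3)(W), (2,0)(W), (1,2)(W) are all W)
(2,4): L (options (0,4)(W), (2,1)(W), (1,3)(W) are all W)
(3,1): L (options (1,1)(W), (2,0)(W) are all W)
(3,2): L (options (1,2)(W), (2,1)(W) are all W)
(3,3): L (options (1,3)(W), (3,0)(W), (2,2)(W) are all W)
(4,5): L (options (2,5)(W), (0,5)(W), (4,2)(W), (3,4)(W) are all W)
Every other cell has at least one move into one of the L cells above, so it is W.
(4,2): the move to (0,2) reaches an L cell, so W
(1,5): one of the L cells justified above, so L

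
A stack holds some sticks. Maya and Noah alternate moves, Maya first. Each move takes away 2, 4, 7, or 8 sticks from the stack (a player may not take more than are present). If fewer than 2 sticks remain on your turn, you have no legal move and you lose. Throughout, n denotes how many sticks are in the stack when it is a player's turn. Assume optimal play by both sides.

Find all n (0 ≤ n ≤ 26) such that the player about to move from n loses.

0, 1, 6, 11, 12, 17, 22, 23

Work bottom-up. With no move the player to move loses. Otherwise the position is W if at least one move leads to an L position for the opponent, and L if every move leads to a W.
n=0: no move → L
n=1: no move → L
n=2: W (go to 0, an L position)
n=3: W (go to 1, an L position)
n=4: W (go to 0, an L position)
n=5: W (go to 1, an L position)
n=6: L (options 4(W), 2(W) are all W)
n=7: W (go to 0, an L position)
n=8: W (go to 6, an L position)
n=9: W (go to 1, an L position)
n=10: W (go to 6, an L position)
n=11: L (options 9(W), 7(W), 4(W), 3(W) are all W)
n=12: L (options 10(W), 8(W), 5(W), 4(W) are all W)
n=13: W (go to 11, an L position)
n=14: W (go to 12, an L position)
n=15: W (go to 11, an L position)
n=16: W (go to 12, an L position)
n=17: L (options 15(W), 13(W), 10(W), 9(W) are all W)
n=18: W (go to 11, an L position)
n=19: W (go to 17, an L position)
n=20: W (go to 12, an L position)
n=21: W (go to 17, an L position)
n=22: L (options 20(W), 18(W), 15(W), 14(W) are all W)
n=23: L (options 21(W), 19(W), 16(W), 15(W) are all W)
n=24: W (go to 22, an L position)
n=25: W (go to 23, an L position)
n=26: W (go to 22, an L position)
The losing starting values of n are exactly the entries labelled L in this table (8 of them).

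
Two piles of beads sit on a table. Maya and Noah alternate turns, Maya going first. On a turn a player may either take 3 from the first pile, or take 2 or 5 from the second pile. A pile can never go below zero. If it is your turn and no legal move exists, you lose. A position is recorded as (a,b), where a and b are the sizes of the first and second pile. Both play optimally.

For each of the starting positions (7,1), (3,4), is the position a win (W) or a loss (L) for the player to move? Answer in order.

(7,1): L, (3,4): W

Classify positions by backward induction: terminal positions (no move available) are L. From any other position, the mover wins iff some move reaches an L.
No move ever increases a pile, so every position that can arise here has a ≤ 7 and b ≤ 4; it is enough to label the cells with 0 ≤ a ≤ 7 and 0 ≤ b ≤ 4.
Every move lowers a or b (never raises either), so fill the grid row by row in increasing a, and left to right within a row: each cell's successors are then already labelled.
      b=0  b=1  b=2  b=3  b=4
a=0:    L    L    W    W    L
a=1:    L    L    W    W    L
a=2:    L    L    W    W    L
a=3:    W    W    L    L    W
a=4:    W    W    L    L    W
a=5:    W    W    L    L    W
a=6:    L    L    W    W    L
a=7:    L    L    W    W    L
Cells with no legal move (terminal, hence L): (0,0), (0,1), (1,0), (1,1), (2,0), (2,1).
The remaining L cells, each justified by listing all of its moves:
(0,4): the only move is to (0,2)(W), a W ⇒ L
(1,4): the only move is to (1,2)(W), a W ⇒ L
(2,4): the only move is to (2,2)(W), a W ⇒ L
(3,2): moves to (0,2)(W), (3,0)(W); every one is W ⇒ L
(3,3): moves to (0,3)(W), (3,1)(W); every one is W ⇒ L
(4,2): moves to (1,2)(W), (4,0)(W); every one is W ⇒ L
(4,3): moves to (1,3)(W), (4,1)(W); every one is W ⇒ L
(5,2): moves to (2,2)(W), (5,0)(W); every one is W ⇒ L
(5,3): moves to (2,3)(W), (5,1)(W); every one is W ⇒ L
(6,0): the only move is to (3,0)(W), a W ⇒ L
(6,1): the only move is to (3,1)(W), a W ⇒ L
(6,4): moves to (3,4)(W), (6,2)(W); every one is W ⇒ L
(7,0): the only move is to (4,0)(W), a W ⇒ L
(7,1): the only move is to (4,1)(W), a W ⇒ L
(7,4): moves to (4,4)(W), (7,2)(W); every one is W ⇒ L
Every other cell has at least one move into one of the L cells above, so it is W.
(7,1): one of the L cells justified above, so L
(3,4): the move to (0,4) reaches an L cell, so W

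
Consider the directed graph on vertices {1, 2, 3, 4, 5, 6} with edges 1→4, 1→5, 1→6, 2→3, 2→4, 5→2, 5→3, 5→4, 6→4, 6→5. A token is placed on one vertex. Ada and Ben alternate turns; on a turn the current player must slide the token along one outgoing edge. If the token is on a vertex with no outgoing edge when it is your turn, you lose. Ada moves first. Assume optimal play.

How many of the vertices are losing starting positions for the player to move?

2

Build the W/L table. Terminal = L. A non-terminal position is W if it has a move to some L; otherwise it is L.
Every edge goes from a vertex to one that appears earlier in the order 4, 3, 2, 5, 6, 1, so processing vertices in that order labels each vertex after all of its successors.
4: no outgoing edge → L
3: no outgoing edge → L
2: W (go to 3, an L position)
5: W (go to 3, an L position)
6: W (go to 4, an L position)
1: W (go to 4, an L position)
The L vertices are 3, 4; that is 2 in all.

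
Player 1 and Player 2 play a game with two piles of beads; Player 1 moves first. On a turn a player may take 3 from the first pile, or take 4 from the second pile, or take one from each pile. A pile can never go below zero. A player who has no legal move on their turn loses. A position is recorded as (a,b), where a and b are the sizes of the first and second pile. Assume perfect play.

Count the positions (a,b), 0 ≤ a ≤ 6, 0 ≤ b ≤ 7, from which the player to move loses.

Positions with no move are L. A position that does have a move is losing for the player to move precisely when every available move leads to a winning position for the opponent. Fill in the labels:
Every move lowers a or b (never raises either), so fill the grid row by row in increasing a, and left to right within a row: each cell's successors are then already labelled.
      b=0  b=1  b=2  b=3  b=4  b=5  b=6  b=7
a=0:    L    L    L    L    W    W    W    W
a=1:    L    W    W    W    W    L    L    L
a=2:    L    W    L    L    W    L    W    W
a=3:    W    W    W    W    W    L    W    L
a=4:    W    L    L    L    L    W    W    W
a=5:    W    L    W    W    W    W    L    L
a=6:    L    L    W    L    W    W    L    W
Cells with no legal move (terminal, hence L): (0,0), (0,1), (0,2), (0,3), (1,0), (2,0).
The remaining L cells, each justified by listing all of its moves:
(1,5): →(1,1)(W), (0,4)(W) — all W, so L
(1,6): →(1,2)(W), (0,5)(W) — all W, so L
(1,7): →(1,3)(W), (0,6)(W) — all W, so L
(2,2): →(1,1)(W) only, which is W, so L
(2,3): →(1,2)(W) only, which is W, so L
(2,5): →(2,1)(W), (1,4)(W) — all W, so L
(3,5): →(0,5)(W), (3,1)(W), (2,4)(W) — all W, so L
(3,7): →(0,7)(W), (3,3)(W), (2,6)(W) — all W, so L
(4,1): →(1,1)(W), (3,0)(W) — all W, so L
(4,2): →(1,2)(W), (3,1)(W) — all W, so L
(4,3): →(1,3)(W), (3,2)(W) — all W, so L
(4,4): →(1,4)(W), (4,0)(W), (3,3)(W) — all W, so L
(5,1): →(2,1)(W), (4,0)(W) — all W, so L
(5,6): →(2,6)(W), (5,2)(W), (4,5)(W) — all W, so L
(5,7): →(2,7)(W), (5,3)(W), (4,6)(W) — all W, so L
(6,0): →(3,0)(W) only, which is W, so L
(6,1): →(3,1)(W), (5,0)(W) — all W, so L
(6,3): →(3,3)(W), (5,2)(W) — all W, so L
(6,6): →(3,6)(W), (6,2)(W), (5,5)(W) — all W, so L
Every other cell has at least one move into one of the L cells above, so it is W.
L cells per row: a=0: 4, a=1: 4, a=2: 4, a=3: 2, a=4: 4, a=5: 3, a=6: 4; total 25.

25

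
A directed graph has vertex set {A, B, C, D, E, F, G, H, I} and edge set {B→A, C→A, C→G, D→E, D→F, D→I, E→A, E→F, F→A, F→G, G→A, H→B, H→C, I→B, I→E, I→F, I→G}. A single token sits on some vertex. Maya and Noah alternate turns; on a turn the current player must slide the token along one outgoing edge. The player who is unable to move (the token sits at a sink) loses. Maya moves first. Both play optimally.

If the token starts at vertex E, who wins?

Build the W/L table. Terminal = L. A non-terminal position is W if it has a move to some L; otherwise it is L.
Every edge goes from a vertex to one that appears earlier in the order A, G, F, E, C, B, I, D, H, so processing vertices in that order labels each vertex after all of its successors.
A: no outgoing edge → L
G: can move to A, which is L ⇒ W
F: can move to A, which is L ⇒ W
E: can move to A, which is L ⇒ W
C: can move to A, which is L ⇒ W
B: can move to A, which is L ⇒ W
I: moves to B(W), E(W), F(W), G(W); every one is W ⇒ L
D: can move to I, which is L ⇒ W
H: moves to B(W), C(W); every one is W ⇒ L
From E Maya can move to A, reaching an L position.

Maya wins.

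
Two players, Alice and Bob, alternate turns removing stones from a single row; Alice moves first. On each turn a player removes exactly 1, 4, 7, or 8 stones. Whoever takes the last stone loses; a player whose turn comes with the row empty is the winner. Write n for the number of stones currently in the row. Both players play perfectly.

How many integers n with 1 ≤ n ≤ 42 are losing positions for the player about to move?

Positions with no move are W. A position that does have a move is losing for the player to move precisely when every available move leads to a winning position for the opponent. Fill in the labels:
n=0: no move; the opponent has just taken the last stone and therefore loses → W
n=1: the only move is to 0(W), a W ⇒ L
n=2: can move to 1, which is L ⇒ W
n=3: the only move is to 2(W), a W ⇒ L
n=4: can move to 3, which is L ⇒ W
n=5: can move to 1, which is L ⇒ W
n=6: moves to 5(W), 2(W); every one is W ⇒ L
n=7: can move to 6, which is L ⇒ W
n=8: can move to 1, which is L ⇒ W
n=9: can move to 1, which is L ⇒ W
n=10: can move to 6, which is L ⇒ W
n=11: can move to 3, which is L ⇒ W
n=12: moves to 11(W), 8(W), 5(W), 4(W); every one is W ⇒ L
n=13: can move to 12, which is L ⇒ W
n=14: can move to 6, which is L ⇒ W
n=15: moves to 14(W), 11(W), 8(W), 7(W); every one is W ⇒ L
n=16: can move to 15, which is L ⇒ W
n=17: moves to 16(W), 13(W), 10(W), 9(W); every one is W ⇒ L
n=18: can move to 17, which is L ⇒ W
n=19: can move to 15, which is L ⇒ W
n=20: can move to 12, which is L ⇒ W
n=21: can move to 17, which is L ⇒ W
n=22: can move to 15, which is L ⇒ W
n=23: can move to 15, which is L ⇒ W
n=24: can move to 17, which is L ⇒ W
n=25: can move to 17, which is L ⇒ W
n=26: moves to 25(W), 22(W), 19(W), 18(W); every one is W ⇒ L
n=27: can move to 26, which is L ⇒ W
n=28: moves to 27(W), 24(W), 21(W), 20(W); every one is W ⇒ L
n=29: can move to 28, which is L ⇒ W
n=30: can move to 26, which is L ⇒ W
n=31: moves to 30(W), 27(W), 24(W), 23(W); every one is W ⇒ L
n=32: can move to 31, which is L ⇒ W
n=33: can move to 26, which is L ⇒ W
n=34: can move to 26, which is L ⇒ W
n=35: can move to 31, which is L ⇒ W
n=36: can move to 28, which is L ⇒ W
n=37: moves to 36(W), 33(W), 30(W), 29(W); every one is W ⇒ L
n=38: can move to 37, which is L ⇒ W
n=39: can move to 31, which is L ⇒ W
n=40: moves to 39(W), 36(W), 33(W), 32(W); every one is W ⇒ L
n=41: can move to 40, which is L ⇒ W
n=42: moves to 41(W), 38(W), 35(W), 34(W); every one is W ⇒ L
L entries with 1 ≤ n ≤ 42 (the range starts at n=1): n = 1, 3, 6, 12, 15, 17, 26, 28, 31, 37, 40, 42; that makes 12.

12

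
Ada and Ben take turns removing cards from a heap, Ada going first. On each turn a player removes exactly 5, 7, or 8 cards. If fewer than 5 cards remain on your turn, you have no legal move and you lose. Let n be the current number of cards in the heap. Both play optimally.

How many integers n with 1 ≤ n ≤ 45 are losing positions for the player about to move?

19

Build the W/L table. Terminal = L. A non-terminal position is W if it has a move to some L; otherwise it is L.
n=0: no move → L
n=1: no move → L
n=2: no move → L
n=3: no move → L
n=4: no move → L
n=5: reaches L-position 0 → W
n=6: reaches L-position 1 → W
n=7: reaches L-position 2 → W
n=8: reaches L-position 3 → W
n=9: reaches L-position 4 → W
n=10: reaches L-position 3 → W
n=11: reaches L-position 4 → W
n=12: reaches L-position 4 → W
n=13: only reaches 8(W), 6(W), 5(W), all W → L
n=14: only reaches 9(W), 7(W), 6(W), all W → L
n=15: only reaches 10(W), 8(W), 7(W), all W → L
n=16: only reaches 11(W), 9(W), 8(W), all W → L
n=17: only reaches 12(W), 10(W), 9(W), all W → L
n=18: reaches L-position 13 → W
n=19: reaches L-position 14 → W
n=20: reaches L-position 15 → W
n=21: reaches L-position 16 → W
n=22: reaches L-position 17 → W
n=23: reaches L-position 16 → W
n=24: reaches L-position 17 → W
n=25: reaches L-position 17 → W
n=26: only reaches 21(W), 19(W), 18(W), all W → L
n=27: only reaches 22(W), 20(W), 19(W), all W → L
n=28: only reaches 23(W), 21(W), 20(W), all W → L
n=29: only reaches 24(W), 22(W), 21(W), all W → L
n=30: only reaches 25(W), 23(W), 22(W), all W → L
n=31: reaches L-position 26 → W
n=32: reaches L-position 27 → W
n=33: reaches L-position 28 → W
n=34: reaches L-position 29 → W
n=35: reaches L-position 30 → W
n=36: reaches L-position 29 → W
n=37: reaches L-position 30 → W
n=38: reaches L-position 30 → W
n=39: only reaches 34(W), 32(W), 31(W), all W → L
n=40: only reaches 35(W), 33(W), 32(W), all W → L
n=41: only reaches 36(W), 34(W), 33(W), all W → L
n=42: only reaches 37(W), 35(W), 34(W), all W → L
n=43: only reaches 38(W), 36(W), 35(W), all W → L
n=44: reaches L-position 39 → W
n=45: reaches L-position 40 → W
L entries with 1 ≤ n ≤ 45 (n=0 is outside the asked range and is not counted): n = 1, 2, 3, 4, 13, 14, 15, 16, 17, 26, 27, 28, 29, 30, 39, 40, 41, 42, 43; that makes 19.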